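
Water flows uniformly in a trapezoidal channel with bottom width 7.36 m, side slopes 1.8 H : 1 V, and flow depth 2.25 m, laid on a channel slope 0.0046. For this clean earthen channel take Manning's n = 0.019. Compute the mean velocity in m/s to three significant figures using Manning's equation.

4.77 m/s

A = (b + z·y)·y = (7.36 + 1.8×2.25)×2.25 = 25.67 m²
P = b + 2y√(1+z²) = 7.36 + 2×2.25×√(1+1.8²) = 16.63 m
R = A/P = 25.67/16.63 = 1.544 m
Q = (1/n)·A·R^(2/3)·S^(1/2) = (1/0.019) × 25.67 × 1.544^(2/3) × 0.0046^(1/2) = 122.4 m³/s
V = Q/A = 122.4/25.67 = 4.769 m/s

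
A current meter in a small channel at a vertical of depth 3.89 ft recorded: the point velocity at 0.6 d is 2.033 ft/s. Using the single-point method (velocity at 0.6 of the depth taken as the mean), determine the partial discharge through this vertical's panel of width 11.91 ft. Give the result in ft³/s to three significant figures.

94.2 ft³/s

v̄ = v₀.₆ = 2.033 ft/s
q = v̄ × d × w = 2.033 × 3.89 × 11.91 = 94.19 ft³/s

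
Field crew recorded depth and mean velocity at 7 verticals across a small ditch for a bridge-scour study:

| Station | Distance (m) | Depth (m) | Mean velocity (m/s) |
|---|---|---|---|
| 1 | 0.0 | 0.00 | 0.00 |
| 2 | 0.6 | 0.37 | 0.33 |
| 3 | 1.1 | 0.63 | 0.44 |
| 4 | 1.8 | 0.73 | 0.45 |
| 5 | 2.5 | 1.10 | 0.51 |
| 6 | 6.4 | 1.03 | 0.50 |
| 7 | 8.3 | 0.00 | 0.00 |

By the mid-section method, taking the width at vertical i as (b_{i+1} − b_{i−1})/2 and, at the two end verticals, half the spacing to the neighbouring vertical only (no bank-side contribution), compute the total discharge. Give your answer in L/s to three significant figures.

3250 L/s

w_2 = (1.1 − 0.0)/2 = 0.55 m; q_2 = 0.33 × 0.37 × 0.55 = 0.06716 m³/s
w_3 = (1.8 − 0.6)/2 = 0.6 m; q_3 = 0.44 × 0.63 × 0.6 = 0.1663 m³/s
w_4 = (2.5 − 1.1)/2 = 0.7 m; q_4 = 0.45 × 0.73 × 0.7 = 0.2300 m³/s
w_5 = (6.4 − 1.8)/2 = 2.3 m; q_5 = 0.51 × 1.10 × 2.3 = 1.290 m³/s
w_6 = (8.3 − 2.5)/2 = 2.9 m; q_6 = 0.50 × 1.03 × 2.9 = 1.494 m³/s
Stations 1, 7 contribute zero (depth or velocity is 0).
Q = Σ qᵢ = 3.247 m³/s
= 3.247 × 1000 = 3247 L/s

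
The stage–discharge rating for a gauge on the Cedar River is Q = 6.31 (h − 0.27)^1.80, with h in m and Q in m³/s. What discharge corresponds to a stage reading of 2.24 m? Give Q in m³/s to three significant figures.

21.4 m³/s

Q = 6.31 × (2.24 − 0.27)^1.80 = 6.31 × 1.97^1.80 = 21.38 m³/s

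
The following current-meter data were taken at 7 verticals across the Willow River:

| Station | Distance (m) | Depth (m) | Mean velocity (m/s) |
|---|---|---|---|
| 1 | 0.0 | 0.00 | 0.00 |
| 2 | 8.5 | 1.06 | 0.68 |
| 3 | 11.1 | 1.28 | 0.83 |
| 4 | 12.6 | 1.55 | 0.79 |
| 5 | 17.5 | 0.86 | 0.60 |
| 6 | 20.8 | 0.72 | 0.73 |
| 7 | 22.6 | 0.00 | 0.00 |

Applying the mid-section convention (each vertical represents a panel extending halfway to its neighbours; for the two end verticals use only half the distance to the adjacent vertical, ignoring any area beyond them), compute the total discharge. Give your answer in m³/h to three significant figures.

48800 m³/h

w_2 = (11.1 − 0.0)/2 = 5.55 m; q_2 = 0.68 × 1.06 × 5.55 = 4.000 m³/s
w_3 = (12.6 − 8.5)/2 = 2.05 m; q_3 = 0.83 × 1.28 × 2.05 = 2.178 m³/s
w_4 = (17.5 − 11.1)/2 = 3.2 m; q_4 = 0.79 × 1.55 × 3.2 = 3.918 m³/s
w_5 = (20.8 − 12.6)/2 = 4.1 m; q_5 = 0.60 × 0.86 × 4.1 = 2.116 m³/s
w_6 = (22.6 − 17.5)/2 = 2.55 m; q_6 = 0.73 × 0.72 × 2.55 = 1.340 m³/s
Stations 1, 7 contribute zero (depth or velocity is 0).
Q = Σ qᵢ = 13.55 m³/s
= 13.55 × 3600 = 48790 m³/h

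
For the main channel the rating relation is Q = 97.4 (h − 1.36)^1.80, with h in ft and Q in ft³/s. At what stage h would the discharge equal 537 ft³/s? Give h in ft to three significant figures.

h − h₀ = (Q/C)^(1/b) = (537/97.4)^(1/1.80) = 2.582 ft
h = 1.36 + 2.582 = 3.942 ft

3.94 ft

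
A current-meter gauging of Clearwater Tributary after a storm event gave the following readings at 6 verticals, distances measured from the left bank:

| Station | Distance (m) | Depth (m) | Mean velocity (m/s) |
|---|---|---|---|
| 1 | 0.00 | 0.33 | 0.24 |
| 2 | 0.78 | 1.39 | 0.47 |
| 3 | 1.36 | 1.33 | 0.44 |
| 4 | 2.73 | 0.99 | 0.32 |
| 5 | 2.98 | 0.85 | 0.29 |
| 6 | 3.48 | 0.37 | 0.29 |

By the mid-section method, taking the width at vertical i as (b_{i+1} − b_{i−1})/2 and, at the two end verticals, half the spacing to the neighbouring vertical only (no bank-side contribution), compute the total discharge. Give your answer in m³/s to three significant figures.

1.42 m³/s

w_1 = (0.78 − 0.00)/2 = 0.39 m; q_1 = 0.24 × 0.33 × 0.39 = 0.03089 m³/s
w_2 = (1.36 − 0.00)/2 = 0.68 m; q_2 = 0.47 × 1.39 × 0.68 = 0.4442 m³/s
w_3 = (2.73 − 0.78)/2 = 0.975 m; q_3 = 0.44 × 1.33 × 0.975 = 0.5706 m³/s
w_4 = (2.98 − 1.36)/2 = 0.81 m; q_4 = 0.32 × 0.99 × 0.81 = 0.2566 m³/s
w_5 = (3.48 − 2.73)/2 = 0.375 m; q_5 = 0.29 × 0.85 × 0.375 = 0.09244 m³/s
w_6 = (3.48 − 2.98)/2 = 0.25 m; q_6 = 0.29 × 0.37 × 0.25 = 0.02683 m³/s
Q = Σ qᵢ = 1.422 m³/s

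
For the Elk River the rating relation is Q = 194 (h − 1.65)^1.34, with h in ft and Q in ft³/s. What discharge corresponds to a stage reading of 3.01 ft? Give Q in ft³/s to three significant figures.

Q = 194 × (3.01 − 1.65)^1.34 = 194 × 1.36^1.34 = 292.9 ft³/s

293 ft³/s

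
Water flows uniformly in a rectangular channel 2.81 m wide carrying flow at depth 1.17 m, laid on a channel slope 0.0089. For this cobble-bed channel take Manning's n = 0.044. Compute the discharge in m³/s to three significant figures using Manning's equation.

5.23 m³/s

A = b·y = 2.81 × 1.17 = 3.288 m²
P = b + 2y = 2.81 + 2×1.17 = 5.150 m
R = A/P = 3.288/5.150 = 0.6384 m
Q = (1/n)·A·R^(2/3)·S^(1/2) = (1/0.044) × 3.288 × 0.6384^(2/3) × 0.0089^(1/2) = 5.226 m³/s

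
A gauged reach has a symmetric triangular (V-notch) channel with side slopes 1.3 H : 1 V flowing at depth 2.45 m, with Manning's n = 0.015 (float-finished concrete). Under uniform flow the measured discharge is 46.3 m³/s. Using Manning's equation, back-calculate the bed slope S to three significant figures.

A = z·y² = 1.3×2.45² = 7.803 m²
P = 2y√(1+z²) = 2×2.45×√(1+1.3²) = 8.037 m
R = A/P = 7.803/8.037 = 0.9710 m
S = (Q·n / (1·A·R^(2/3)))² = (46.3×0.015 / (1×7.803×0.9805))² = 0.008239

0.00824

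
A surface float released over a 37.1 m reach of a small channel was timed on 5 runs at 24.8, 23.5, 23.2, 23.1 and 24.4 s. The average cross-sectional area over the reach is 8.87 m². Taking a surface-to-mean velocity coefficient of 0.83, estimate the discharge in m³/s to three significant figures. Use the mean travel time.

t̄ = (24.8 + 23.5 + 23.2 + 23.1 + 24.4) / 5 = 23.8 s
v_surface = L / t̄ = 37.1 / 23.8 = 1.559 m/s
v_mean = 0.83 × 1.559 = 1.294 m/s
Q = A × v_mean = 8.87 × 1.294 = 11.48 m³/s

11.5 m³/s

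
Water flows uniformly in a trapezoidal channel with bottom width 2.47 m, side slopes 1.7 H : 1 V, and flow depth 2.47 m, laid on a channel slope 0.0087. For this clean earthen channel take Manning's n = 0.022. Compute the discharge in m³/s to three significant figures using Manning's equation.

A = (b + z·y)·y = (2.47 + 1.7×2.47)×2.47 = 16.47 m²
P = b + 2y√(1+z²) = 2.47 + 2×2.47×√(1+1.7²) = 12.21 m
R = A/P = 16.47/12.21 = 1.349 m
Q = (1/n)·A·R^(2/3)·S^(1/2) = (1/0.022) × 16.47 × 1.349^(2/3) × 0.0087^(1/2) = 85.25 m³/s

85.3 m³/s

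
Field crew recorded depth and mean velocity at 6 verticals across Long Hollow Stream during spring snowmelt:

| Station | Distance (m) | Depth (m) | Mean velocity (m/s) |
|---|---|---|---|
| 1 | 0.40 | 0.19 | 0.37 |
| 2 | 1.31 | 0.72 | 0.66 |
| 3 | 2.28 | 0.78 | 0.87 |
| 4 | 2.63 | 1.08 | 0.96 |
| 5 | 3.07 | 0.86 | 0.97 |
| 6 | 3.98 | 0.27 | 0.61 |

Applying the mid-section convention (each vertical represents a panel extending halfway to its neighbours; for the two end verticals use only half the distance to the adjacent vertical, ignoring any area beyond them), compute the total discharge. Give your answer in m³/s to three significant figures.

1.97 m³/s

w_1 = (1.31 − 0.40)/2 = 0.455 m; q_1 = 0.37 × 0.19 × 0.455 = 0.03199 m³/s
w_2 = (2.28 − 0.40)/2 = 0.94 m; q_2 = 0.66 × 0.72 × 0.94 = 0.4467 m³/s
w_3 = (2.63 − 1.31)/2 = 0.66 m; q_3 = 0.87 × 0.78 × 0.66 = 0.4479 m³/s
w_4 = (3.07 − 2.28)/2 = 0.395 m; q_4 = 0.96 × 1.08 × 0.395 = 0.4095 m³/s
w_5 = (3.98 − 2.63)/2 = 0.675 m; q_5 = 0.97 × 0.86 × 0.675 = 0.5631 m³/s
w_6 = (3.98 − 3.07)/2 = 0.455 m; q_6 = 0.61 × 0.27 × 0.455 = 0.07494 m³/s
Q = Σ qᵢ = 1.974 m³/s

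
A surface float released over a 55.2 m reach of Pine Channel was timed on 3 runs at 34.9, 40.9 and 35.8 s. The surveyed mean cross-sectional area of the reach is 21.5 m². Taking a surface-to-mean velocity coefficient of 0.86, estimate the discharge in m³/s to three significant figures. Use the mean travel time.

t̄ = (34.9 + 40.9 + 35.8) / 3 = 37.2 s
v_surface = L / t̄ = 55.2 / 37.2 = 1.484 m/s
v_mean = 0.86 × 1.484 = 1.276 m/s
Q = A × v_mean = 21.5 × 1.276 = 27.44 m³/s

27.4 m³/s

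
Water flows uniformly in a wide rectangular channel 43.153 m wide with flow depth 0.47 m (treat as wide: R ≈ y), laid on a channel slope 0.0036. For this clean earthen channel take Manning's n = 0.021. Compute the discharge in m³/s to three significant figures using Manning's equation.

35.0 m³/s

A = b·y = 43.153 × 0.47 = 20.28 m²
Wide channel: R ≈ y = 0.47 m
Q = (1/n)·A·R^(2/3)·S^(1/2) = (1/0.021) × 20.28 × 0.4700^(2/3) × 0.0036^(1/2) = 35.03 m³/s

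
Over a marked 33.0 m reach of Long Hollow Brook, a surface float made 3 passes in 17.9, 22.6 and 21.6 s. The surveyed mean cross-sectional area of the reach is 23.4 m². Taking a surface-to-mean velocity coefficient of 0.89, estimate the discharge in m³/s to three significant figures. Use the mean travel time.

t̄ = (17.9 + 22.6 + 21.6) / 3 = 20.7 s
v_surface = L / t̄ = 33.0 / 20.7 = 1.594 m/s
v_mean = 0.89 × 1.594 = 1.419 m/s
Q = A × v_mean = 23.4 × 1.419 = 33.20 m³/s

33.2 m³/s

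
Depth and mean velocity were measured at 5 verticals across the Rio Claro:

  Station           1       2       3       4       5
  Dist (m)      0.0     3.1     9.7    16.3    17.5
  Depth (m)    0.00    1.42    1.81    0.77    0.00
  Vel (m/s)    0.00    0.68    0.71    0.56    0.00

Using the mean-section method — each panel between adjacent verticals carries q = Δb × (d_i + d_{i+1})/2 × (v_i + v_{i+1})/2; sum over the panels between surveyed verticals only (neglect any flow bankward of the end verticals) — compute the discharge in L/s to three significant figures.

Panel 1-2: Δb = 3.1 m, d̄ = (0.00+1.42)/2 = 0.71, v̄ = (0.00+0.68)/2 = 0.34 → q = 3.1×0.71×0.34 = 0.7483 m³/s
Panel 2-3: Δb = 6.6 m, d̄ = (1.42+1.81)/2 = 1.615, v̄ = (0.68+0.71)/2 = 0.695 → q = 6.6×1.615×0.695 = 7.408 m³/s
Panel 3-4: Δb = 6.6 m, d̄ = (1.81+0.77)/2 = 1.29, v̄ = (0.71+0.56)/2 = 0.635 → q = 6.6×1.29×0.635 = 5.406 m³/s
Panel 4-5: Δb = 1.2 m, d̄ = (0.77+0.00)/2 = 0.385, v̄ = (0.56+0.00)/2 = 0.28 → q = 1.2×0.385×0.28 = 0.1294 m³/s
Q = Σ q = 13.69 m³/s
= 13.69 × 1000 = 13690 L/s

13700 L/s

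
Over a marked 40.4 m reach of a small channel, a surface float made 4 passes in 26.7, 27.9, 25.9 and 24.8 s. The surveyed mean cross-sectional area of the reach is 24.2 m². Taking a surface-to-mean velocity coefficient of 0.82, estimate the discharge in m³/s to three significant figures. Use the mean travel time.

t̄ = (26.7 + 27.9 + 25.9 + 24.8) / 4 = 26.325 s
v_surface = L / t̄ = 40.4 / 26.325 = 1.535 m/s
v_mean = 0.82 × 1.535 = 1.258 m/s
Q = A × v_mean = 24.2 × 1.258 = 30.45 m³/s

30.5 m³/s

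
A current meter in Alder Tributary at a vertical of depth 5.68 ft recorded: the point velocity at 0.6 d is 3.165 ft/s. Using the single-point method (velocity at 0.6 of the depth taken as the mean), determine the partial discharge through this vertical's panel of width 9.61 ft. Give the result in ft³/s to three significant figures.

173 ft³/s

v̄ = v₀.₆ = 3.165 ft/s
q = v̄ × d × w = 3.165 × 5.68 × 9.61 = 172.8 ft³/s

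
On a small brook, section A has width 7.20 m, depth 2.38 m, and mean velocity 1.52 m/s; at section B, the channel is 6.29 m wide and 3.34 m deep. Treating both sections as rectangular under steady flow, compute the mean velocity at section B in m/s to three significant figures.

1.24 m/s

Q = A₁V₁ = (7.20×2.38) × 1.52 = 26.05 m³/s
A₂ = 6.29 × 3.34 = 21.01 m²
V₂ = Q/A₂ = 26.05/21.01 = 1.240 m/s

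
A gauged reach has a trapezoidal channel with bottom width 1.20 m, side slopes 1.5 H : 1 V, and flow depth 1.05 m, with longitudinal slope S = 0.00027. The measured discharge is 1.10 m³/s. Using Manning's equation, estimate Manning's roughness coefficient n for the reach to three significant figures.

0.0304

A = (b + z·y)·y = (1.20 + 1.5×1.05)×1.05 = 2.914 m²
P = b + 2y√(1+z²) = 1.20 + 2×1.05×√(1+1.5²) = 4.986 m
R = A/P = 2.914/4.986 = 0.5844 m
n = (1/Q)·A·R^(2/3)·S^(1/2) = (1/1.10) × 2.914 × 0.6990 × 0.01643 = 0.03042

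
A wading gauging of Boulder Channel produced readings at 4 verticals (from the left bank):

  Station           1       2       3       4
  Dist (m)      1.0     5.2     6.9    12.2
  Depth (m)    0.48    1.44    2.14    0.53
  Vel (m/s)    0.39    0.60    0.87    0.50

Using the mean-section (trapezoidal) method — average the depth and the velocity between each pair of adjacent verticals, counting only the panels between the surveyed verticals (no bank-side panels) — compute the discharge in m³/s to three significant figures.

Panel 1-2: Δb = 4.2 m, d̄ = (0.48+1.44)/2 = 0.96, v̄ = (0.39+0.60)/2 = 0.495 → q = 4.2×0.96×0.495 = 1.996 m³/s
Panel 2-3: Δb = 1.7 m, d̄ = (1.44+2.14)/2 = 1.79, v̄ = (0.60+0.87)/2 = 0.735 → q = 1.7×1.79×0.735 = 2.237 m³/s
Panel 3-4: Δb = 5.3 m, d̄ = (2.14+0.53)/2 = 1.335, v̄ = (0.87+0.50)/2 = 0.685 → q = 5.3×1.335×0.685 = 4.847 m³/s
Q = Σ q = 9.079 m³/s

9.08 m³/s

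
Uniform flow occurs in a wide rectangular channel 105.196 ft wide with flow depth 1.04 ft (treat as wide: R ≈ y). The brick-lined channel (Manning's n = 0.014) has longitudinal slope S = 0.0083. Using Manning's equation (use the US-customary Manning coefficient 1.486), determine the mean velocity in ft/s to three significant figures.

9.93 ft/s

A = b·y = 105.196 × 1.04 = 109.4 ft²
Wide channel: R ≈ y = 1.04 ft
Q = (1.486/n)·A·R^(2/3)·S^(1/2) = (1.486/0.014) × 109.4 × 1.040^(2/3) × 0.0083^(1/2) = 1086 ft³/s
V = Q/A = 1086/109.4 = 9.926 ft/s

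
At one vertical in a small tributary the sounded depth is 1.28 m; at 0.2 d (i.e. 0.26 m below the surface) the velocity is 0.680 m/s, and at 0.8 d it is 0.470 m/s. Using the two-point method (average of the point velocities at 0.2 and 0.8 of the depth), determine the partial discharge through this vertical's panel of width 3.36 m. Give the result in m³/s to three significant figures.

v̄ = (0.680 + 0.470) / 2 = 0.5750 m/s
q = v̄ × d × w = 0.5750 × 1.28 × 3.36 = 2.473 m³/s

2.47 m³/s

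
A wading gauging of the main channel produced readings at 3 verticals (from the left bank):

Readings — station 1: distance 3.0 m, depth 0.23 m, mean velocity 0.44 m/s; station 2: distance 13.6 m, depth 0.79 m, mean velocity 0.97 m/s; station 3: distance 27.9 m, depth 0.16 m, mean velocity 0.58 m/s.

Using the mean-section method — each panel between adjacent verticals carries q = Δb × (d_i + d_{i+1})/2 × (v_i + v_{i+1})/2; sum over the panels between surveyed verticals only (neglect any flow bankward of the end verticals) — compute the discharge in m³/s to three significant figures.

Panel 1-2: Δb = 10.6 m, d̄ = (0.23+0.79)/2 = 0.51, v̄ = (0.44+0.97)/2 = 0.705 → q = 10.6×0.51×0.705 = 3.811 m³/s
Panel 2-3: Δb = 14.3 m, d̄ = (0.79+0.16)/2 = 0.475, v̄ = (0.97+0.58)/2 = 0.775 → q = 14.3×0.475×0.775 = 5.264 m³/s
Q = Σ q = 9.075 m³/s

9.08 m³/s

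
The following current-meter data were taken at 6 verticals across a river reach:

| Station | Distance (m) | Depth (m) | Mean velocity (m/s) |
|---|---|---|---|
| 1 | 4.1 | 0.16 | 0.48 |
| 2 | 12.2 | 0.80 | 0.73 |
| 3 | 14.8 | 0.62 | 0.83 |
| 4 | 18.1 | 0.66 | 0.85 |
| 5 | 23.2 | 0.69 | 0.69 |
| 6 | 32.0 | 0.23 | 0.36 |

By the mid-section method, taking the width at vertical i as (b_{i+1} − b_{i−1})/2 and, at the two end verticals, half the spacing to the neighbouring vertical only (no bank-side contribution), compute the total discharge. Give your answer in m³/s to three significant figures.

w_1 = (12.2 − 4.1)/2 = 4.05 m; q_1 = 0.48 × 0.16 × 4.05 = 0.3110 m³/s
w_2 = (14.8 − 4.1)/2 = 5.35 m; q_2 = 0.73 × 0.80 × 5.35 = 3.124 m³/s
w_3 = (18.1 − 12.2)/2 = 2.95 m; q_3 = 0.83 × 0.62 × 2.95 = 1.518 m³/s
w_4 = (23.2 − 14.8)/2 = 4.2 m; q_4 = 0.85 × 0.66 × 4.2 = 2.356 m³/s
w_5 = (32.0 − 18.1)/2 = 6.95 m; q_5 = 0.69 × 0.69 × 6.95 = 3.309 m³/s
w_6 = (32.0 − 23.2)/2 = 4.4 m; q_6 = 0.36 × 0.23 × 4.4 = 0.3643 m³/s
Q = Σ qᵢ = 10.98 m³/s

11.0 m³/s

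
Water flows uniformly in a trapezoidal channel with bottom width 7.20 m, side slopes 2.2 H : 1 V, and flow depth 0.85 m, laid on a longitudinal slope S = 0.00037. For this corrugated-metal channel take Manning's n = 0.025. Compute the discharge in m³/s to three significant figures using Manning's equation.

A = (b + z·y)·y = (7.20 + 2.2×0.85)×0.85 = 7.710 m²
P = b + 2y√(1+z²) = 7.20 + 2×0.85×√(1+2.2²) = 11.31 m
R = A/P = 7.710/11.31 = 0.6818 m
Q = (1/n)·A·R^(2/3)·S^(1/2) = (1/0.025) × 7.710 × 0.6818^(2/3) × 0.00037^(1/2) = 4.595 m³/s

4.59 m³/s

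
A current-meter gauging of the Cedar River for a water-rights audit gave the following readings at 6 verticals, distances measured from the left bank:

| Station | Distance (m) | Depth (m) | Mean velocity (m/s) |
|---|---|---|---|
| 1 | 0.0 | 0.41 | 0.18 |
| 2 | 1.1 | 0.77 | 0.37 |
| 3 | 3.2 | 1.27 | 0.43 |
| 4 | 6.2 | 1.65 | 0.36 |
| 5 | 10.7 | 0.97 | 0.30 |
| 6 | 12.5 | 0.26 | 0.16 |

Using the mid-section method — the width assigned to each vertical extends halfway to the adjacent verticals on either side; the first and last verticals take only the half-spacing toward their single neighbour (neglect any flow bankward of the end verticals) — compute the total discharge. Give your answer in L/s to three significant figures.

w_1 = (1.1 − 0.0)/2 = 0.55 m; q_1 = 0.18 × 0.41 × 0.55 = 0.04059 m³/s
w_2 = (3.2 − 0.0)/2 = 1.6 m; q_2 = 0.37 × 0.77 × 1.6 = 0.4558 m³/s
w_3 = (6.2 − 1.1)/2 = 2.55 m; q_3 = 0.43 × 1.27 × 2.55 = 1.393 m³/s
w_4 = (10.7 − 3.2)/2 = 3.75 m; q_4 = 0.36 × 1.65 × 3.75 = 2.228 m³/s
w_5 = (12.5 − 6.2)/2 = 3.15 m; q_5 = 0.30 × 0.97 × 3.15 = 0.9167 m³/s
w_6 = (12.5 − 10.7)/2 = 0.9 m; q_6 = 0.16 × 0.26 × 0.9 = 0.03744 m³/s
Q = Σ qᵢ = 5.071 m³/s
= 5.071 × 1000 = 5071 L/s

5070 L/s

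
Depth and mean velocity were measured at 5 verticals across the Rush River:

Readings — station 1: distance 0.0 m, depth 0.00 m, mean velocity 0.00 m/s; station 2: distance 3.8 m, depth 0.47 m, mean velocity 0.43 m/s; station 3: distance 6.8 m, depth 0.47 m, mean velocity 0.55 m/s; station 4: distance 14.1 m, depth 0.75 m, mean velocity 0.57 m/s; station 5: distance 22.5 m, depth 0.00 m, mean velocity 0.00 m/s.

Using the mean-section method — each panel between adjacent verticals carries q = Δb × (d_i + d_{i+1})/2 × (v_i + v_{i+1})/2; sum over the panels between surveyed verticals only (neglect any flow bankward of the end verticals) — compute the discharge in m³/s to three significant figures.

4.27 m³/s

Panel 1-2: Δb = 3.8 m, d̄ = (0.00+0.47)/2 = 0.235, v̄ = (0.00+0.43)/2 = 0.215 → q = 3.8×0.235×0.215 = 0.1920 m³/s
Panel 2-3: Δb = 3 m, d̄ = (0.47+0.47)/2 = 0.47, v̄ = (0.43+0.55)/2 = 0.49 → q = 3×0.47×0.49 = 0.6909 m³/s
Panel 3-4: Δb = 7.3 m, d̄ = (0.47+0.75)/2 = 0.61, v̄ = (0.55+0.57)/2 = 0.56 → q = 7.3×0.61×0.56 = 2.494 m³/s
Panel 4-5: Δb = 8.4 m, d̄ = (0.75+0.00)/2 = 0.375, v̄ = (0.57+0.00)/2 = 0.285 → q = 8.4×0.375×0.285 = 0.8978 m³/s
Q = Σ q = 4.274 m³/s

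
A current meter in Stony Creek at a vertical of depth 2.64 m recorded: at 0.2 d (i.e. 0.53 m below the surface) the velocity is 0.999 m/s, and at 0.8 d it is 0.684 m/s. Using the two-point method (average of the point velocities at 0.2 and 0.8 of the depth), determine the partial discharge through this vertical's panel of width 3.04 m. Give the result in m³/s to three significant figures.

v̄ = (0.999 + 0.684) / 2 = 0.8415 m/s
q = v̄ × d × w = 0.8415 × 2.64 × 3.04 = 6.754 m³/s

6.75 m³/s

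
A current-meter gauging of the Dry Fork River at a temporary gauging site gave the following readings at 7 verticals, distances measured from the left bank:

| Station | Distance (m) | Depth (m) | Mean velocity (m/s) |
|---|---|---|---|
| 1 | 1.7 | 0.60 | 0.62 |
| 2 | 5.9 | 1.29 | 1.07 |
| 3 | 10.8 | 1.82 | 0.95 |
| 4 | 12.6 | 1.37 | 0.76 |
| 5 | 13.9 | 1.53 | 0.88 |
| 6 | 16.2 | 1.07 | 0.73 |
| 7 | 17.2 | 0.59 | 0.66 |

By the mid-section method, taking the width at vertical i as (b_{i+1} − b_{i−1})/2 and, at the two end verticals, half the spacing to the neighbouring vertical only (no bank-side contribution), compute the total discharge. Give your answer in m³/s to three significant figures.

18.4 m³/s

w_1 = (5.9 − 1.7)/2 = 2.1 m; q_1 = 0.62 × 0.60 × 2.1 = 0.7812 m³/s
w_2 = (10.8 − 1.7)/2 = 4.55 m; q_2 = 1.07 × 1.29 × 4.55 = 6.280 m³/s
w_3 = (12.6 − 5.9)/2 = 3.35 m; q_3 = 0.95 × 1.82 × 3.35 = 5.792 m³/s
w_4 = (13.9 − 10.8)/2 = 1.55 m; q_4 = 0.76 × 1.37 × 1.55 = 1.614 m³/s
w_5 = (16.2 − 12.6)/2 = 1.8 m; q_5 = 0.88 × 1.53 × 1.8 = 2.424 m³/s
w_6 = (17.2 − 13.9)/2 = 1.65 m; q_6 = 0.73 × 1.07 × 1.65 = 1.289 m³/s
w_7 = (17.2 − 16.2)/2 = 0.5 m; q_7 = 0.66 × 0.59 × 0.5 = 0.1947 m³/s
Q = Σ qᵢ = 18.37 m³/s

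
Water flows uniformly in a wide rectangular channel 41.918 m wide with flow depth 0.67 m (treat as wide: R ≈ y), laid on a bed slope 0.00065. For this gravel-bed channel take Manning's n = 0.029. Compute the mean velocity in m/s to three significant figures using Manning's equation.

A = b·y = 41.918 × 0.67 = 28.09 m²
Wide channel: R ≈ y = 0.67 m
Q = (1/n)·A·R^(2/3)·S^(1/2) = (1/0.029) × 28.09 × 0.6700^(2/3) × 0.00065^(1/2) = 18.91 m³/s
V = Q/A = 18.91/28.09 = 0.6731 m/s

0.673 m/s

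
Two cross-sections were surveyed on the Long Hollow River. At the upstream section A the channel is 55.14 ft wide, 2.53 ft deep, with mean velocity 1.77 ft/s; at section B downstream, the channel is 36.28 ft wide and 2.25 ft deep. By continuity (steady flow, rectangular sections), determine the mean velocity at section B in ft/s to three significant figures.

3.02 ft/s

Q = A₁V₁ = (55.14×2.53) × 1.77 = 246.9 ft³/s
A₂ = 36.28 × 2.25 = 81.63 ft²
V₂ = Q/A₂ = 246.9/81.63 = 3.025 ft/s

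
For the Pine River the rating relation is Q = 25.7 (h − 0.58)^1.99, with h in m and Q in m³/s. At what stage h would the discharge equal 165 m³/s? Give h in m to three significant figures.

h − h₀ = (Q/C)^(1/b) = (165/25.7)^(1/1.99) = 2.546 m
h = 0.58 + 2.546 = 3.126 m

3.13 m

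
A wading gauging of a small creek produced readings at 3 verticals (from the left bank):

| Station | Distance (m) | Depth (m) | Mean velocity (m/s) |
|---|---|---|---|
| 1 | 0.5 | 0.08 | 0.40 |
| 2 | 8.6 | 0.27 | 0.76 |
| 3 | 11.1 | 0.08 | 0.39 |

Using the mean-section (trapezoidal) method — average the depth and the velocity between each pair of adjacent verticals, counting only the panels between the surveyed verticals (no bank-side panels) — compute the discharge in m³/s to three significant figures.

1.07 m³/s

Panel 1-2: Δb = 8.1 m, d̄ = (0.08+0.27)/2 = 0.175, v̄ = (0.40+0.76)/2 = 0.58 → q = 8.1×0.175×0.58 = 0.8222 m³/s
Panel 2-3: Δb = 2.5 m, d̄ = (0.27+0.08)/2 = 0.175, v̄ = (0.76+0.39)/2 = 0.575 → q = 2.5×0.175×0.575 = 0.2516 m³/s
Q = Σ q = 1.074 m³/s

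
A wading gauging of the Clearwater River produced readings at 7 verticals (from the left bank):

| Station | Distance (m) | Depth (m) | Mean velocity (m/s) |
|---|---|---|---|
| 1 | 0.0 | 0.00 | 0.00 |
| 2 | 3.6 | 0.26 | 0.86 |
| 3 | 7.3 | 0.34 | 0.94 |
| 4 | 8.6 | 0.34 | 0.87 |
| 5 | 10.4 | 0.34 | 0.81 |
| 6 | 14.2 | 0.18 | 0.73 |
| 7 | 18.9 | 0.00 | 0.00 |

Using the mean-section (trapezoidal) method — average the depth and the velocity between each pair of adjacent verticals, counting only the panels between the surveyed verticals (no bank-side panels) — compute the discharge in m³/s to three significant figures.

Panel 1-2: Δb = 3.6 m, d̄ = (0.00+0.26)/2 = 0.13, v̄ = (0.00+0.86)/2 = 0.43 → q = 3.6×0.13×0.43 = 0.2012 m³/s
Panel 2-3: Δb = 3.7 m, d̄ = (0.26+0.34)/2 = 0.3, v̄ = (0.86+0.94)/2 = 0.9 → q = 3.7×0.3×0.9 = 0.9990 m³/s
Panel 3-4: Δb = 1.3 m, d̄ = (0.34+0.34)/2 = 0.34, v̄ = (0.94+0.87)/2 = 0.905 → q = 1.3×0.34×0.905 = 0.4000 m³/s
Panel 4-5: Δb = 1.8 m, d̄ = (0.34+0.34)/2 = 0.34, v̄ = (0.87+0.81)/2 = 0.84 → q = 1.8×0.34×0.84 = 0.5141 m³/s
Panel 5-6: Δb = 3.8 m, d̄ = (0.34+0.18)/2 = 0.26, v̄ = (0.81+0.73)/2 = 0.77 → q = 3.8×0.26×0.77 = 0.7608 m³/s
Panel 6-7: Δb = 4.7 m, d̄ = (0.18+0.00)/2 = 0.09, v̄ = (0.73+0.00)/2 = 0.365 → q = 4.7×0.09×0.365 = 0.1544 m³/s
Q = Σ q = 3.029 m³/s

3.03 m³/s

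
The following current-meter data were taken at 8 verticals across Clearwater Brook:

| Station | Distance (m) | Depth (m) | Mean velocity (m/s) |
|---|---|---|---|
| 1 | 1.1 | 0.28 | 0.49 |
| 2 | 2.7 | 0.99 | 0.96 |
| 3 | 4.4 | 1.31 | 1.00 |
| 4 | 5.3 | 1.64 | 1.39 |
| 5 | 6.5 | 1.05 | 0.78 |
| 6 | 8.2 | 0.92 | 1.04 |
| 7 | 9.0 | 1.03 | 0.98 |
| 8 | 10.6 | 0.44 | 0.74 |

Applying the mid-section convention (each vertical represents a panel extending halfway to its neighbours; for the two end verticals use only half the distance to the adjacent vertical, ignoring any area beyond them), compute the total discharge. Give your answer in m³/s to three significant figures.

9.63 m³/s

w_1 = (2.7 − 1.1)/2 = 0.8 m; q_1 = 0.49 × 0.28 × 0.8 = 0.1098 m³/s
w_2 = (4.4 − 1.1)/2 = 1.65 m; q_2 = 0.96 × 0.99 × 1.65 = 1.568 m³/s
w_3 = (5.3 − 2.7)/2 = 1.3 m; q_3 = 1.00 × 1.31 × 1.3 = 1.703 m³/s
w_4 = (6.5 − 4.4)/2 = 1.05 m; q_4 = 1.39 × 1.64 × 1.05 = 2.394 m³/s
w_5 = (8.2 − 5.3)/2 = 1.45 m; q_5 = 0.78 × 1.05 × 1.45 = 1.188 m³/s
w_6 = (9.0 − 6.5)/2 = 1.25 m; q_6 = 1.04 × 0.92 × 1.25 = 1.196 m³/s
w_7 = (10.6 − 8.2)/2 = 1.2 m; q_7 = 0.98 × 1.03 × 1.2 = 1.211 m³/s
w_8 = (10.6 − 9.0)/2 = 0.8 m; q_8 = 0.74 × 0.44 × 0.8 = 0.2605 m³/s
Q = Σ qᵢ = 9.630 m³/s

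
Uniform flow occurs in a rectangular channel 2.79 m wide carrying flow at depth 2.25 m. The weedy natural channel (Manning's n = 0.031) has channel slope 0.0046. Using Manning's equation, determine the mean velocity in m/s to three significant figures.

A = b·y = 2.79 × 2.25 = 6.278 m²
P = b + 2y = 2.79 + 2×2.25 = 7.290 m
R = A/P = 6.278/7.290 = 0.8611 m
Q = (1/n)·A·R^(2/3)·S^(1/2) = (1/0.031) × 6.278 × 0.8611^(2/3) × 0.0046^(1/2) = 12.43 m³/s
V = Q/A = 12.43/6.278 = 1.980 m/s

1.98 m/s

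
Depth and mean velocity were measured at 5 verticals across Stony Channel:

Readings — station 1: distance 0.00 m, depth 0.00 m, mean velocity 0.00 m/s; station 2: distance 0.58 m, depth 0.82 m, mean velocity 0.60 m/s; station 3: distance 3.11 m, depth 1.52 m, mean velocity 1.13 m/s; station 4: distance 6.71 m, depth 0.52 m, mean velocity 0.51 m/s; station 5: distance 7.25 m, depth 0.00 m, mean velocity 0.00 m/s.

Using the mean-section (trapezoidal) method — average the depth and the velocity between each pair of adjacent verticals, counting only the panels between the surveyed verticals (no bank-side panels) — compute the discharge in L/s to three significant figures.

Panel 1-2: Δb = 0.58 m, d̄ = (0.00+0.82)/2 = 0.41, v̄ = (0.00+0.60)/2 = 0.3 → q = 0.58×0.41×0.3 = 0.07134 m³/s
Panel 2-3: Δb = 2.53 m, d̄ = (0.82+1.52)/2 = 1.17, v̄ = (0.60+1.13)/2 = 0.865 → q = 2.53×1.17×0.865 = 2.560 m³/s
Panel 3-4: Δb = 3.6 m, d̄ = (1.52+0.52)/2 = 1.02, v̄ = (1.13+0.51)/2 = 0.82 → q = 3.6×1.02×0.82 = 3.011 m³/s
Panel 4-5: Δb = 0.54 m, d̄ = (0.52+0.00)/2 = 0.26, v̄ = (0.51+0.00)/2 = 0.255 → q = 0.54×0.26×0.255 = 0.03580 m³/s
Q = Σ q = 5.679 m³/s
= 5.679 × 1000 = 5679 L/s

5680 L/s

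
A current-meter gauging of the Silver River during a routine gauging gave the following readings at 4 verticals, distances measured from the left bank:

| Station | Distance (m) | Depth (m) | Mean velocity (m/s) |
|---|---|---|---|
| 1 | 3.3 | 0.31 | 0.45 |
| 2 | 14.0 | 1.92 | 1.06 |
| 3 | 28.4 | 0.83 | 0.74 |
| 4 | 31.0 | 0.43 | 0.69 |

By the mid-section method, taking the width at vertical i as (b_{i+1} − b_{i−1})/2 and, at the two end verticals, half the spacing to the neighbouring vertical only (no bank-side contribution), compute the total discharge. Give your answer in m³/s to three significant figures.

w_1 = (14.0 − 3.3)/2 = 5.35 m; q_1 = 0.45 × 0.31 × 5.35 = 0.7463 m³/s
w_2 = (28.4 − 3.3)/2 = 12.55 m; q_2 = 1.06 × 1.92 × 12.55 = 25.54 m³/s
w_3 = (31.0 − 14.0)/2 = 8.5 m; q_3 = 0.74 × 0.83 × 8.5 = 5.221 m³/s
w_4 = (31.0 − 28.4)/2 = 1.3 m; q_4 = 0.69 × 0.43 × 1.3 = 0.3857 m³/s
Q = Σ qᵢ = 31.89 m³/s

31.9 m³/s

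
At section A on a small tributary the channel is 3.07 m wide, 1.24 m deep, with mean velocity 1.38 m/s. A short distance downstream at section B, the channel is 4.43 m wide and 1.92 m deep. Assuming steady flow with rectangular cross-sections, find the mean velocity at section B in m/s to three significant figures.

0.618 m/s

Q = A₁V₁ = (3.07×1.24) × 1.38 = 5.253 m³/s
A₂ = 4.43 × 1.92 = 8.506 m²
V₂ = Q/A₂ = 5.253/8.506 = 0.6176 m/s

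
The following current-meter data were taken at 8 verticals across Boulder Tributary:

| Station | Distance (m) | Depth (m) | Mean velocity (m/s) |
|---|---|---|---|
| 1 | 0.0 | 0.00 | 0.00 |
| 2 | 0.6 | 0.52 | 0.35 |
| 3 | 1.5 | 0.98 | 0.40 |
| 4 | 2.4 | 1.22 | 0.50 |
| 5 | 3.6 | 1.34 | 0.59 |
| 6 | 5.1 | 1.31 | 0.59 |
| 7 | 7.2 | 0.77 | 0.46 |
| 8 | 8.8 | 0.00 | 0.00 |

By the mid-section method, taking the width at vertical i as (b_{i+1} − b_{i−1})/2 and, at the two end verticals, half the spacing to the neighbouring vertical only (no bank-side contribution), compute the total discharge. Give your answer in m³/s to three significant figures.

4.24 m³/s

w_2 = (1.5 − 0.0)/2 = 0.75 m; q_2 = 0.35 × 0.52 × 0.75 = 0.1365 m³/s
w_3 = (2.4 − 0.6)/2 = 0.9 m; q_3 = 0.40 × 0.98 × 0.9 = 0.3528 m³/s
w_4 = (3.6 − 1.5)/2 = 1.05 m; q_4 = 0.50 × 1.22 × 1.05 = 0.6405 m³/s
w_5 = (5.1 − 2.4)/2 = 1.35 m; q_5 = 0.59 × 1.34 × 1.35 = 1.067 m³/s
w_6 = (7.2 − 3.6)/2 = 1.8 m; q_6 = 0.59 × 1.31 × 1.8 = 1.391 m³/s
w_7 = (8.8 − 5.1)/2 = 1.85 m; q_7 = 0.46 × 0.77 × 1.85 = 0.6553 m³/s
Stations 1, 8 contribute zero (depth or velocity is 0).
Q = Σ qᵢ = 4.244 m³/s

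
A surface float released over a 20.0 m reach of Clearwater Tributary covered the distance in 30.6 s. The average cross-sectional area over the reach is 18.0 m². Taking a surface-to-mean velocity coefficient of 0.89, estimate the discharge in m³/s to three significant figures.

v_surface = L / t̄ = 20.0 / 30.6 = 0.6536 m/s
v_mean = 0.89 × 0.6536 = 0.5817 m/s
Q = A × v_mean = 18.0 × 0.5817 = 10.47 m³/s

10.5 m³/s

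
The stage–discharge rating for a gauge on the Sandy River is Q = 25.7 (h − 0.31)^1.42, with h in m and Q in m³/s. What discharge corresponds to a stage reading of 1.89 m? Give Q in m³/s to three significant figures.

49.2 m³/s

Q = 25.7 × (1.89 − 0.31)^1.42 = 25.7 × 1.58^1.42 = 49.21 m³/s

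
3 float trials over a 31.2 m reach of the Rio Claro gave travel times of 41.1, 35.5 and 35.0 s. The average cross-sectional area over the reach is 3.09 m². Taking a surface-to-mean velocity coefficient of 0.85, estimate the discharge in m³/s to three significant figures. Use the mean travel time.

t̄ = (41.1 + 35.5 + 35.0) / 3 = 37.2 s
v_surface = L / t̄ = 31.2 / 37.2 = 0.8387 m/s
v_mean = 0.85 × 0.8387 = 0.7129 m/s
Q = A × v_mean = 3.09 × 0.7129 = 2.203 m³/s

2.20 m³/s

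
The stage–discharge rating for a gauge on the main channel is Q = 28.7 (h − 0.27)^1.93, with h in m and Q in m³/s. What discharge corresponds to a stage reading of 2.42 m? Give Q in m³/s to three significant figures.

126 m³/s

Q = 28.7 × (2.42 − 0.27)^1.93 = 28.7 × 2.15^1.93 = 125.7 m³/s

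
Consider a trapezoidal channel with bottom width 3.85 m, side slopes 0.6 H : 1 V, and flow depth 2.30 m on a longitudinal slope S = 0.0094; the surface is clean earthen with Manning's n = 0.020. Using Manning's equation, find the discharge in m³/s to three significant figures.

A = (b + z·y)·y = (3.85 + 0.6×2.30)×2.30 = 12.03 m²
P = b + 2y√(1+z²) = 3.85 + 2×2.30×√(1+0.6²) = 9.214 m
R = A/P = 12.03/9.214 = 1.305 m
Q = (1/n)·A·R^(2/3)·S^(1/2) = (1/0.020) × 12.03 × 1.305^(2/3) × 0.0094^(1/2) = 69.65 m³/s

69.7 m³/s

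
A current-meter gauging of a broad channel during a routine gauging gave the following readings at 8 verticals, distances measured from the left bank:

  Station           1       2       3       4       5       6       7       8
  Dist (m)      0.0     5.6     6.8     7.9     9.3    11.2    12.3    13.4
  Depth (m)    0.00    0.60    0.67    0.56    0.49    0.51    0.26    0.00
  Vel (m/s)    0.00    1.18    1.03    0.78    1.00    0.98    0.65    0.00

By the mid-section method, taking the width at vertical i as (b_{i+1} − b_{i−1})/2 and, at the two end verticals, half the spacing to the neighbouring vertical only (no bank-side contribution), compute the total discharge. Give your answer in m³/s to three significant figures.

5.49 m³/s

w_2 = (6.8 − 0.0)/2 = 3.4 m; q_2 = 1.18 × 0.60 × 3.4 = 2.407 m³/s
w_3 = (7.9 − 5.6)/2 = 1.15 m; q_3 = 1.03 × 0.67 × 1.15 = 0.7936 m³/s
w_4 = (9.3 − 6.8)/2 = 1.25 m; q_4 = 0.78 × 0.56 × 1.25 = 0.5460 m³/s
w_5 = (11.2 − 7.9)/2 = 1.65 m; q_5 = 1.00 × 0.49 × 1.65 = 0.8085 m³/s
w_6 = (12.3 − 9.3)/2 = 1.5 m; q_6 = 0.98 × 0.51 × 1.5 = 0.7497 m³/s
w_7 = (13.4 − 11.2)/2 = 1.1 m; q_7 = 0.65 × 0.26 × 1.1 = 0.1859 m³/s
Stations 1, 8 contribute zero (depth or velocity is 0).
Q = Σ qᵢ = 5.491 m³/s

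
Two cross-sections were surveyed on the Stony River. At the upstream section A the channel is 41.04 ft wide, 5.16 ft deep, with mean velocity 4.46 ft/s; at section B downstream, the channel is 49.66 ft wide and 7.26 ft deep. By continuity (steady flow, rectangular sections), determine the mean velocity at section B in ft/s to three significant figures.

2.62 ft/s

Q = A₁V₁ = (41.04×5.16) × 4.46 = 944.5 ft³/s
A₂ = 49.66 × 7.26 = 360.5 ft²
V₂ = Q/A₂ = 944.5/360.5 = 2.620 ft/s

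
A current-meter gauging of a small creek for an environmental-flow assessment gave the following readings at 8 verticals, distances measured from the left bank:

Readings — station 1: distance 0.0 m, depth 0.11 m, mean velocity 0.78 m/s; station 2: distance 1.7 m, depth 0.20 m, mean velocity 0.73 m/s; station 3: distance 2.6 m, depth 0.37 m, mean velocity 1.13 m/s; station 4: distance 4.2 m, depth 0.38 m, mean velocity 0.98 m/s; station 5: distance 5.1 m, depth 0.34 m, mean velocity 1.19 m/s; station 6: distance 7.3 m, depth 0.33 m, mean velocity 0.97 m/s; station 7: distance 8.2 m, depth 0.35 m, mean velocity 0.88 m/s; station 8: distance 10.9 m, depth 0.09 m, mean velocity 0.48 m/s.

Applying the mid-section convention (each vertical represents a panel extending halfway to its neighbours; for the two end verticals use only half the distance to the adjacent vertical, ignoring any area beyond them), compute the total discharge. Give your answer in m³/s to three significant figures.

w_1 = (1.7 − 0.0)/2 = 0.85 m; q_1 = 0.78 × 0.11 × 0.85 = 0.07293 m³/s
w_2 = (2.6 − 0.0)/2 = 1.3 m; q_2 = 0.73 × 0.20 × 1.3 = 0.1898 m³/s
w_3 = (4.2 − 1.7)/2 = 1.25 m; q_3 = 1.13 × 0.37 × 1.25 = 0.5226 m³/s
w_4 = (5.1 − 2.6)/2 = 1.25 m; q_4 = 0.98 × 0.38 × 1.25 = 0.4655 m³/s
w_5 = (7.3 − 4.2)/2 = 1.55 m; q_5 = 1.19 × 0.34 × 1.55 = 0.6271 m³/s
w_6 = (8.2 − 5.1)/2 = 1.55 m; q_6 = 0.97 × 0.33 × 1.55 = 0.4962 m³/s
w_7 = (10.9 − 7.3)/2 = 1.8 m; q_7 = 0.88 × 0.35 × 1.8 = 0.5544 m³/s
w_8 = (10.9 − 8.2)/2 = 1.35 m; q_8 = 0.48 × 0.09 × 1.35 = 0.05832 m³/s
Q = Σ qᵢ = 2.987 m³/s

2.99 m³/s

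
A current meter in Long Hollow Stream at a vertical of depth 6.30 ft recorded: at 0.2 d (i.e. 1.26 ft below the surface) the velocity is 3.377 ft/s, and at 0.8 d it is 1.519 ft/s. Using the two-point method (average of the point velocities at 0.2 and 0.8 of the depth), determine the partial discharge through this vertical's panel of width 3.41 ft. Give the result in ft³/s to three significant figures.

v̄ = (3.377 + 1.519) / 2 = 2.448 ft/s
q = v̄ × d × w = 2.448 × 6.30 × 3.41 = 52.59 ft³/s

52.6 ft³/s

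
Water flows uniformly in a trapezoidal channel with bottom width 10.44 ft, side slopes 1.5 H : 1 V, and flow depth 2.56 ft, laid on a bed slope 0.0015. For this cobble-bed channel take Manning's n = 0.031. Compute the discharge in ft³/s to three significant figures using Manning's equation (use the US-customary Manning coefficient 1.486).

103 ft³/s

A = (b + z·y)·y = (10.44 + 1.5×2.56)×2.56 = 36.56 ft²
P = b + 2y√(1+z²) = 10.44 + 2×2.56×√(1+1.5²) = 19.67 ft
R = A/P = 36.56/19.67 = 1.858 ft
Q = (1.486/n)·A·R^(2/3)·S^(1/2) = (1.486/0.031) × 36.56 × 1.858^(2/3) × 0.0015^(1/2) = 102.6 ft³/s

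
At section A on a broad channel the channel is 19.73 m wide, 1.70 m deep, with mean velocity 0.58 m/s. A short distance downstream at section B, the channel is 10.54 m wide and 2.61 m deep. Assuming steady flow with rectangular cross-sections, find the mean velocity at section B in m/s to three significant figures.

Q = A₁V₁ = (19.73×1.70) × 0.58 = 19.45 m³/s
A₂ = 10.54 × 2.61 = 27.51 m²
V₂ = Q/A₂ = 19.45/27.51 = 0.7072 m/s

0.707 m/s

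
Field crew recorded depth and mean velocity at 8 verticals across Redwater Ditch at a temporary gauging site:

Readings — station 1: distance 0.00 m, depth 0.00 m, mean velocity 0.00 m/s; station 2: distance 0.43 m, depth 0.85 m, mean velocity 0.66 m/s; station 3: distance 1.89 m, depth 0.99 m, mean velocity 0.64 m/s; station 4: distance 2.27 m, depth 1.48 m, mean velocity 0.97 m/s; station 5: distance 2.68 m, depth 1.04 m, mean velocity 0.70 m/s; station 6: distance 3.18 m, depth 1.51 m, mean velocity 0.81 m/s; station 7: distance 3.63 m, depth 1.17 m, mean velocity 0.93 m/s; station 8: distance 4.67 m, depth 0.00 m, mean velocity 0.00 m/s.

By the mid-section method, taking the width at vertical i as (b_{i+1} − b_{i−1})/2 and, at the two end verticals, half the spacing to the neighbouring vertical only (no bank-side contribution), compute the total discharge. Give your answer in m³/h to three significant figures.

12300 m³/h

w_2 = (1.89 − 0.00)/2 = 0.945 m; q_2 = 0.66 × 0.85 × 0.945 = 0.5301 m³/s
w_3 = (2.27 − 0.43)/2 = 0.92 m; q_3 = 0.64 × 0.99 × 0.92 = 0.5829 m³/s
w_4 = (2.68 − 1.89)/2 = 0.395 m; q_4 = 0.97 × 1.48 × 0.395 = 0.5671 m³/s
w_5 = (3.18 − 2.27)/2 = 0.455 m; q_5 = 0.70 × 1.04 × 0.455 = 0.3312 m³/s
w_6 = (3.63 − 2.68)/2 = 0.475 m; q_6 = 0.81 × 1.51 × 0.475 = 0.5810 m³/s
w_7 = (4.67 − 3.18)/2 = 0.745 m; q_7 = 0.93 × 1.17 × 0.745 = 0.8106 m³/s
Stations 1, 8 contribute zero (depth or velocity is 0).
Q = Σ qᵢ = 3.403 m³/s
= 3.403 × 3600 = 12250 m³/h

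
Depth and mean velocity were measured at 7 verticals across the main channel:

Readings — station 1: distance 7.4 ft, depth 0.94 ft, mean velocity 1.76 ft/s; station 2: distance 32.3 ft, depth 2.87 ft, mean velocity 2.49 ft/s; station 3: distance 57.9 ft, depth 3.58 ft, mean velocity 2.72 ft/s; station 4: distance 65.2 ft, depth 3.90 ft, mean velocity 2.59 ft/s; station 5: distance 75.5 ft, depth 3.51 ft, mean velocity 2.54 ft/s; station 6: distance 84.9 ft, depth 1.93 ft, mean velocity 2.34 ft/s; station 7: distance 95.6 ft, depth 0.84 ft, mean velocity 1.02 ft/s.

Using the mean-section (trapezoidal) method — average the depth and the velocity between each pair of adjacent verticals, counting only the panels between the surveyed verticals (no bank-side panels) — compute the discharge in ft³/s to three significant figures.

Panel 1-2: Δb = 24.9 ft, d̄ = (0.94+2.87)/2 = 1.905, v̄ = (1.76+2.49)/2 = 2.125 → q = 24.9×1.905×2.125 = 100.8 ft³/s
Panel 2-3: Δb = 25.6 ft, d̄ = (2.87+3.58)/2 = 3.225, v̄ = (2.49+2.72)/2 = 2.605 → q = 25.6×3.225×2.605 = 215.1 ft³/s
Panel 3-4: Δb = 7.3 ft, d̄ = (3.58+3.90)/2 = 3.74, v̄ = (2.72+2.59)/2 = 2.655 → q = 7.3×3.74×2.655 = 72.49 ft³/s
Panel 4-5: Δb = 10.3 ft, d̄ = (3.90+3.51)/2 = 3.705, v̄ = (2.59+2.54)/2 = 2.565 → q = 10.3×3.705×2.565 = 97.88 ft³/s
Panel 5-6: Δb = 9.4 ft, d̄ = (3.51+1.93)/2 = 2.72, v̄ = (2.54+2.34)/2 = 2.44 → q = 9.4×2.72×2.44 = 62.39 ft³/s
Panel 6-7: Δb = 10.7 ft, d̄ = (1.93+0.84)/2 = 1.385, v̄ = (2.34+1.02)/2 = 1.68 → q = 10.7×1.385×1.68 = 24.90 ft³/s
Q = Σ q = 573.5 ft³/s

574 ft³/s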